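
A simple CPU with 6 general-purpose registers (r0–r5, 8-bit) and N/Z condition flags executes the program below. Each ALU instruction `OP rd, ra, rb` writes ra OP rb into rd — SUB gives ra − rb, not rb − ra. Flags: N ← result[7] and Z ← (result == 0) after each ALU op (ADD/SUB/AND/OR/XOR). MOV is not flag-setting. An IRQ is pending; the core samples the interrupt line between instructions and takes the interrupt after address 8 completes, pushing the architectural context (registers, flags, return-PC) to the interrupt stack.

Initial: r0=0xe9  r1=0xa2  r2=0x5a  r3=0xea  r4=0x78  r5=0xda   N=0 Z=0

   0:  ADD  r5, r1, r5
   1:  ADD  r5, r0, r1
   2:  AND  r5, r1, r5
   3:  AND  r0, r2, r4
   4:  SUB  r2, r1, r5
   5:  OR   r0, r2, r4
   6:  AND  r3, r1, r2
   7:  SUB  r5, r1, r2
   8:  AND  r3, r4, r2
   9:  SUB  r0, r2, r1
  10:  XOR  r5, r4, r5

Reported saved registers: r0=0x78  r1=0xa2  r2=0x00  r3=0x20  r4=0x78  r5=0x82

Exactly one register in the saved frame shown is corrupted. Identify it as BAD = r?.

BAD = r2

after  0: r0=0xe9 r1=0xa2 r2=0x5a r3=0xea r4=0x78 r5=0x7c  N=0 Z=0
after  1: r0=0xe9 r1=0xa2 r2=0x5a r3=0xea r4=0x78 r5=0x8b  N=1 Z=0
after  2: r0=0xe9 r1=0xa2 r2=0x5a r3=0xea r4=0x78 r5=0x82  N=1 Z=0
after  3: r0=0x58 r1=0xa2 r2=0x5a r3=0xea r4=0x78 r5=0x82  N=0 Z=0
after  4: r0=0x58 r1=0xa2 r2=0x20 r3=0xea r4=0x78 r5=0x82  N=0 Z=0
after  5: r0=0x78 r1=0xa2 r2=0x20 r3=0xea r4=0x78 r5=0x82  N=0 Z=0
after  6: r0=0x78 r1=0xa2 r2=0x20 r3=0x20 r4=0x78 r5=0x82  N=0 Z=0
after  7: r0=0x78 r1=0xa2 r2=0x20 r3=0x20 r4=0x78 r5=0x82  N=1 Z=0
after  8: r0=0x78 r1=0xa2 r2=0x20 r3=0x20 r4=0x78 r5=0x82  N=0 Z=0
-- IRQ taken; context saved, return-PC = 9 --
mismatch: r2: reported 0x00 vs actual 0x20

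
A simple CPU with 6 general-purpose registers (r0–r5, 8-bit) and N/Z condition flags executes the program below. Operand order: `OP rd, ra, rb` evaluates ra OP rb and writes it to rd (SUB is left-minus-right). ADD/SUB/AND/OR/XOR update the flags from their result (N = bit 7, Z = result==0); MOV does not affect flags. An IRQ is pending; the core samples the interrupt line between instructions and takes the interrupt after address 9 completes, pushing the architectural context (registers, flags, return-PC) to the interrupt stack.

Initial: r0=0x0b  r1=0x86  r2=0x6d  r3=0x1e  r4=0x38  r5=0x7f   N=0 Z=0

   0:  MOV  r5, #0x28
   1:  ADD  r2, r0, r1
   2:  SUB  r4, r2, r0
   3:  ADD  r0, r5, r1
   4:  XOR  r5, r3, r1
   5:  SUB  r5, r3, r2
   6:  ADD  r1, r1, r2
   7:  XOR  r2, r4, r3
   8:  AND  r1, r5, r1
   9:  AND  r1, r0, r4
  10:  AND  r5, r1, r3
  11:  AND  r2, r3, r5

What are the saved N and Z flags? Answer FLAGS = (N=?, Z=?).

after  0: r0=0x0b r1=0x86 r2=0x6d r3=0x1e r4=0x38 r5=0x28  N=0 Z=0
after  1: r0=0x0b r1=0x86 r2=0x91 r3=0x1e r4=0x38 r5=0x28  N=1 Z=0
after  2: r0=0x0b r1=0x86 r2=0x91 r3=0x1e r4=0x86 r5=0x28  N=1 Z=0
after  3: r0=0xae r1=0x86 r2=0x91 r3=0x1e r4=0x86 r5=0x28  N=1 Z=0
after  4: r0=0xae r1=0x86 r2=0x91 r3=0x1e r4=0x86 r5=0x98  N=1 Z=0
after  5: r0=0xae r1=0x86 r2=0x91 r3=0x1e r4=0x86 r5=0x8d  N=1 Z=0
after  6: r0=0xae r1=0x17 r2=0x91 r3=0x1e r4=0x86 r5=0x8d  N=0 Z=0
after  7: r0=0xae r1=0x17 r2=0x98 r3=0x1e r4=0x86 r5=0x8d  N=1 Z=0
after  8: r0=0xae r1=0x05 r2=0x98 r3=0x1e r4=0x86 r5=0x8d  N=0 Z=0
after  9: r0=0xae r1=0x86 r2=0x98 r3=0x1e r4=0x86 r5=0x8d  N=1 Z=0
-- IRQ taken; context saved, return-PC = 10 --

FLAGS = (N=1, Z=0)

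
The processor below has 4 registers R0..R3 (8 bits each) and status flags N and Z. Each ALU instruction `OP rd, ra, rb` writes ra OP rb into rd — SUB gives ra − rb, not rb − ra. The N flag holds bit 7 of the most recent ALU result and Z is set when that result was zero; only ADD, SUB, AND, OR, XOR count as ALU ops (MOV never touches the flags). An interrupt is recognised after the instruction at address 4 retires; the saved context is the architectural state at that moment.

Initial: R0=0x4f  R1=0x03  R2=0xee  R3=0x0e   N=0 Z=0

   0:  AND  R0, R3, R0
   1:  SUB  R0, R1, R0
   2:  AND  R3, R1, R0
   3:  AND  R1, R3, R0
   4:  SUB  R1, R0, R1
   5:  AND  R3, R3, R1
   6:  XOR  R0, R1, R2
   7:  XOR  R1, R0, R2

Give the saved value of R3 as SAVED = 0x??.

SAVED = 0x01

after  0: R0=0x0e R1=0x03 R2=0xee R3=0x0e  N=0 Z=0
after  1: R0=0xf5 R1=0x03 R2=0xee R3=0x0e  N=1 Z=0
after  2: R0=0xf5 R1=0x03 R2=0xee R3=0x01  N=0 Z=0
after  3: R0=0xf5 R1=0x01 R2=0xee R3=0x01  N=0 Z=0
after  4: R0=0xf5 R1=0xf4 R2=0xee R3=0x01  N=1 Z=0
-- IRQ taken; context saved, return-PC = 5 --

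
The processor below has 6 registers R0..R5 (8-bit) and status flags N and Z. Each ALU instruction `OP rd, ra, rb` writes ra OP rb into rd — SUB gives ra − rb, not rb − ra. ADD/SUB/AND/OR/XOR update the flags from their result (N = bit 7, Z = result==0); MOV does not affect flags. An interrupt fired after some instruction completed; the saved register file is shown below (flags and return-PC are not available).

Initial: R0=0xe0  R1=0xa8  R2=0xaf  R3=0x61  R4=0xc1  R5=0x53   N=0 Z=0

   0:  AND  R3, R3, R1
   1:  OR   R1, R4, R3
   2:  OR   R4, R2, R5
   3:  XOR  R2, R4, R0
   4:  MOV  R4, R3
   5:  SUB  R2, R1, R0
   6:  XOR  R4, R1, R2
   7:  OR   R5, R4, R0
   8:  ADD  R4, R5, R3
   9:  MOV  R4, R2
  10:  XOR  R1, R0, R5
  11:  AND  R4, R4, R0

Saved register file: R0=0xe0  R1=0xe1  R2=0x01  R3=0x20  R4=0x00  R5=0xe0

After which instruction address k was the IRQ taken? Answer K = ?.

K = 8

after  0: R0=0xe0 R1=0xa8 R2=0xaf R3=0x20 R4=0xc1 R5=0x53  N=0 Z=0
after  1: R0=0xe0 R1=0xe1 R2=0xaf R3=0x20 R4=0xc1 R5=0x53  N=1 Z=0
after  2: R0=0xe0 R1=0xe1 R2=0xaf R3=0x20 R4=0xff R5=0x53  N=1 Z=0
after  3: R0=0xe0 R1=0xe1 R2=0x1f R3=0x20 R4=0xff R5=0x53  N=0 Z=0
after  4: R0=0xe0 R1=0xe1 R2=0x1f R3=0x20 R4=0x20 R5=0x53  N=0 Z=0
after  5: R0=0xe0 R1=0xe1 R2=0x01 R3=0x20 R4=0x20 R5=0x53  N=0 Z=0
after  6: R0=0xe0 R1=0xe1 R2=0x01 R3=0x20 R4=0xe0 R5=0x53  N=1 Z=0
after  7: R0=0xe0 R1=0xe1 R2=0x01 R3=0x20 R4=0xe0 R5=0xe0  N=1 Z=0
after  8: R0=0xe0 R1=0xe1 R2=0x01 R3=0x20 R4=0x00 R5=0xe0  N=0 Z=1
-- IRQ taken; context saved, return-PC = 9 --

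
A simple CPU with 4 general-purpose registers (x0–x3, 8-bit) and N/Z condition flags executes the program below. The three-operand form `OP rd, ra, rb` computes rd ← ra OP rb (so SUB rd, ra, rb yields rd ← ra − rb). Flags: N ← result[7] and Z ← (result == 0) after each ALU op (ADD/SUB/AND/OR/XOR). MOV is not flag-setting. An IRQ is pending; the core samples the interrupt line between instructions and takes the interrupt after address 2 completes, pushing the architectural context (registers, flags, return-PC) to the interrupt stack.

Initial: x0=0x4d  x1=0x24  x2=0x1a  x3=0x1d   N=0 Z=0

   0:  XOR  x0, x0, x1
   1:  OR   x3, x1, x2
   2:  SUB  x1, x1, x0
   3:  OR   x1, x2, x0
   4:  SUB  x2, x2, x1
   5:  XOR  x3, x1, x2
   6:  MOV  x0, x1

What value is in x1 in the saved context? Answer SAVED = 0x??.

SAVED = 0xbb

after  0: x0=0x69 x1=0x24 x2=0x1a x3=0x1d  N=0 Z=0
after  1: x0=0x69 x1=0x24 x2=0x1a x3=0x3e  N=0 Z=0
after  2: x0=0x69 x1=0xbb x2=0x1a x3=0x3e  N=1 Z=0
-- IRQ taken; context saved, return-PC = 3 --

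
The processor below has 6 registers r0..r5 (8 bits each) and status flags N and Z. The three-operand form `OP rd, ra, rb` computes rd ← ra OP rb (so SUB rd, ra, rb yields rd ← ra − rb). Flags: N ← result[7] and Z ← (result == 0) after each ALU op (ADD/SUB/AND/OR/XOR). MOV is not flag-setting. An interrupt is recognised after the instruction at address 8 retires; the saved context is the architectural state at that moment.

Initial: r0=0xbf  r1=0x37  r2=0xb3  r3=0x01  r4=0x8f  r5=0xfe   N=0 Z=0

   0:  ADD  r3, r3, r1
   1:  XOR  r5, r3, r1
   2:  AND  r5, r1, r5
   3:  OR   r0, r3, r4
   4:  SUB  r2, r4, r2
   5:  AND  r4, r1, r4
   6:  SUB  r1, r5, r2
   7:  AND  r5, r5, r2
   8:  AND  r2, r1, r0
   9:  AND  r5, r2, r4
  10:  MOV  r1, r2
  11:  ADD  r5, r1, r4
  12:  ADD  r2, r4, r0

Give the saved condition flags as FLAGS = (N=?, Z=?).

FLAGS = (N=0, Z=0)

after  0: r0=0xbf r1=0x37 r2=0xb3 r3=0x38 r4=0x8f r5=0xfe  N=0 Z=0
after  1: r0=0xbf r1=0x37 r2=0xb3 r3=0x38 r4=0x8f r5=0x0f  N=0 Z=0
after  2: r0=0xbf r1=0x37 r2=0xb3 r3=0x38 r4=0x8f r5=0x07  N=0 Z=0
after  3: r0=0xbf r1=0x37 r2=0xb3 r3=0x38 r4=0x8f r5=0x07  N=1 Z=0
after  4: r0=0xbf r1=0x37 r2=0xdc r3=0x38 r4=0x8f r5=0x07  N=1 Z=0
after  5: r0=0xbf r1=0x37 r2=0xdc r3=0x38 r4=0x07 r5=0x07  N=0 Z=0
after  6: r0=0xbf r1=0x2b r2=0xdc r3=0x38 r4=0x07 r5=0x07  N=0 Z=0
after  7: r0=0xbf r1=0x2b r2=0xdc r3=0x38 r4=0x07 r5=0x04  N=0 Z=0
after  8: r0=0xbf r1=0x2b r2=0x2b r3=0x38 r4=0x07 r5=0x04  N=0 Z=0
-- IRQ taken; context saved, return-PC = 9 --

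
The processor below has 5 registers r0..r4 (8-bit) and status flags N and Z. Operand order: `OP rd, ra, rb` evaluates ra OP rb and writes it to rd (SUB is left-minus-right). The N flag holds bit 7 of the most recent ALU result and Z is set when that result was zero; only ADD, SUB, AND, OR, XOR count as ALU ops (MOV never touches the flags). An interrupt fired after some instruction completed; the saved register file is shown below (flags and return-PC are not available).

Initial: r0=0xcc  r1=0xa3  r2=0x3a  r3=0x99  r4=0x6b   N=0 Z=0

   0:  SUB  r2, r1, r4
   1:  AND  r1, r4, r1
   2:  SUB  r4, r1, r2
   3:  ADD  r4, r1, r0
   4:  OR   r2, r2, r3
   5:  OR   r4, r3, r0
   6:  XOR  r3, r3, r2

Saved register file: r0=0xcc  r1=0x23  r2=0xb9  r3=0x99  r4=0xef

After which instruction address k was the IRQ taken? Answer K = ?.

K = 4

after  0: r0=0xcc r1=0xa3 r2=0x38 r3=0x99 r4=0x6b  N=0 Z=0
after  1: r0=0xcc r1=0x23 r2=0x38 r3=0x99 r4=0x6b  N=0 Z=0
after  2: r0=0xcc r1=0x23 r2=0x38 r3=0x99 r4=0xeb  N=1 Z=0
after  3: r0=0xcc r1=0x23 r2=0x38 r3=0x99 r4=0xef  N=1 Z=0
after  4: r0=0xcc r1=0x23 r2=0xb9 r3=0x99 r4=0xef  N=1 Z=0
-- IRQ taken; context saved, return-PC = 5 --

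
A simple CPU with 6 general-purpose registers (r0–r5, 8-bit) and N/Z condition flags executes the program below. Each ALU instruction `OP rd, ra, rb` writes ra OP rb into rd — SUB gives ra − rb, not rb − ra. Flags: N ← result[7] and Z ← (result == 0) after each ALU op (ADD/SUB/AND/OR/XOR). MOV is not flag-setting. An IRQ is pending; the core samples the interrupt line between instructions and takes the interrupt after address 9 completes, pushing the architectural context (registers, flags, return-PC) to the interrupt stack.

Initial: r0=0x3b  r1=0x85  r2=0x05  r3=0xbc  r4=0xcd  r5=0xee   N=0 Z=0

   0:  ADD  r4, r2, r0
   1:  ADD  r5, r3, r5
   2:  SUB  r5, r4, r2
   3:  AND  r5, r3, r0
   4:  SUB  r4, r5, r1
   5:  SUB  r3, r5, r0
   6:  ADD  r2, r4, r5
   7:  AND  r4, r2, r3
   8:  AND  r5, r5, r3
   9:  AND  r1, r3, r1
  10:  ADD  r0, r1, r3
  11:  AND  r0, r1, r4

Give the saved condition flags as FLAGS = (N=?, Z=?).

after  0: r0=0x3b r1=0x85 r2=0x05 r3=0xbc r4=0x40 r5=0xee  N=0 Z=0
after  1: r0=0x3b r1=0x85 r2=0x05 r3=0xbc r4=0x40 r5=0xaa  N=1 Z=0
after  2: r0=0x3b r1=0x85 r2=0x05 r3=0xbc r4=0x40 r5=0x3b  N=0 Z=0
after  3: r0=0x3b r1=0x85 r2=0x05 r3=0xbc r4=0x40 r5=0x38  N=0 Z=0
after  4: r0=0x3b r1=0x85 r2=0x05 r3=0xbc r4=0xb3 r5=0x38  N=1 Z=0
after  5: r0=0x3b r1=0x85 r2=0x05 r3=0xfd r4=0xb3 r5=0x38  N=1 Z=0
after  6: r0=0x3b r1=0x85 r2=0xeb r3=0xfd r4=0xb3 r5=0x38  N=1 Z=0
after  7: r0=0x3b r1=0x85 r2=0xeb r3=0xfd r4=0xe9 r5=0x38  N=1 Z=0
after  8: r0=0x3b r1=0x85 r2=0xeb r3=0xfd r4=0xe9 r5=0x38  N=0 Z=0
after  9: r0=0x3b r1=0x85 r2=0xeb r3=0xfd r4=0xe9 r5=0x38  N=1 Z=0
-- IRQ taken; context saved, return-PC = 10 --

FLAGS = (N=1, Z=0)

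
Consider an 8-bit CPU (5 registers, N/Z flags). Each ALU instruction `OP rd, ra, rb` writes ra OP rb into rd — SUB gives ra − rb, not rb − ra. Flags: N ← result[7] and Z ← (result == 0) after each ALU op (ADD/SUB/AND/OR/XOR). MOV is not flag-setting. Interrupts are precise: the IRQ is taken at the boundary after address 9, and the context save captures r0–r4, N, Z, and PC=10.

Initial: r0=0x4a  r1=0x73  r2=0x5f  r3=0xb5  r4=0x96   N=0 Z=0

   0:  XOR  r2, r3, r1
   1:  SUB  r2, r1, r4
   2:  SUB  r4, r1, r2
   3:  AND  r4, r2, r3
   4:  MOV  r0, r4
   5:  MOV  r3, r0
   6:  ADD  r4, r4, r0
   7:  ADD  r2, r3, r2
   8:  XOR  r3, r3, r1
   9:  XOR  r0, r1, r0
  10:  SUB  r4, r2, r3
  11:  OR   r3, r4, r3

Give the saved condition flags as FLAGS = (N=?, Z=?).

after  0: r0=0x4a r1=0x73 r2=0xc6 r3=0xb5 r4=0x96  N=1 Z=0
after  1: r0=0x4a r1=0x73 r2=0xdd r3=0xb5 r4=0x96  N=1 Z=0
after  2: r0=0x4a r1=0x73 r2=0xdd r3=0xb5 r4=0x96  N=1 Z=0
after  3: r0=0x4a r1=0x73 r2=0xdd r3=0xb5 r4=0x95  N=1 Z=0
after  4: r0=0x95 r1=0x73 r2=0xdd r3=0xb5 r4=0x95  N=1 Z=0
after  5: r0=0x95 r1=0x73 r2=0xdd r3=0x95 r4=0x95  N=1 Z=0
after  6: r0=0x95 r1=0x73 r2=0xdd r3=0x95 r4=0x2a  N=0 Z=0
after  7: r0=0x95 r1=0x73 r2=0x72 r3=0x95 r4=0x2a  N=0 Z=0
after  8: r0=0x95 r1=0x73 r2=0x72 r3=0xe6 r4=0x2a  N=1 Z=0
after  9: r0=0xe6 r1=0x73 r2=0x72 r3=0xe6 r4=0x2a  N=1 Z=0
-- IRQ taken; context saved, return-PC = 10 --

FLAGS = (N=1, Z=0)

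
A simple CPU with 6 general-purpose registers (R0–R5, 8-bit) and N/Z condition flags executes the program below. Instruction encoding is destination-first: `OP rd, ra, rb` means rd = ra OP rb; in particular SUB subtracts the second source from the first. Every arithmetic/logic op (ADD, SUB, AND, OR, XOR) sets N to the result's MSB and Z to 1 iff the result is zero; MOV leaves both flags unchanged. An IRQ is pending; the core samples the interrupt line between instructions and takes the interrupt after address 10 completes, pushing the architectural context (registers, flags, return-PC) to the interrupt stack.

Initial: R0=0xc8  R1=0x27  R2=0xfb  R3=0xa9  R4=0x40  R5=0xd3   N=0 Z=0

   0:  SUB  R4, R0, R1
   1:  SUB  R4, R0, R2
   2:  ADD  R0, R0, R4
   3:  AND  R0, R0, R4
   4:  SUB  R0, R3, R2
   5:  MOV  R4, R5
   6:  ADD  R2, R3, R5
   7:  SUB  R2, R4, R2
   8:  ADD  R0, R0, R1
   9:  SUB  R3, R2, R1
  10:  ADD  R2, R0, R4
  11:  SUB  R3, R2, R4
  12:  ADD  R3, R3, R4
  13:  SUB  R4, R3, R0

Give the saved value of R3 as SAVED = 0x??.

SAVED = 0x30

after  0: R0=0xc8 R1=0x27 R2=0xfb R3=0xa9 R4=0xa1 R5=0xd3  N=1 Z=0
after  1: R0=0xc8 R1=0x27 R2=0xfb R3=0xa9 R4=0xcd R5=0xd3  N=1 Z=0
after  2: R0=0x95 R1=0x27 R2=0xfb R3=0xa9 R4=0xcd R5=0xd3  N=1 Z=0
after  3: R0=0x85 R1=0x27 R2=0xfb R3=0xa9 R4=0xcd R5=0xd3  N=1 Z=0
after  4: R0=0xae R1=0x27 R2=0xfb R3=0xa9 R4=0xcd R5=0xd3  N=1 Z=0
after  5: R0=0xae R1=0x27 R2=0xfb R3=0xa9 R4=0xd3 R5=0xd3  N=1 Z=0
after  6: R0=0xae R1=0x27 R2=0x7c R3=0xa9 R4=0xd3 R5=0xd3  N=0 Z=0
after  7: R0=0xae R1=0x27 R2=0x57 R3=0xa9 R4=0xd3 R5=0xd3  N=0 Z=0
after  8: R0=0xd5 R1=0x27 R2=0x57 R3=0xa9 R4=0xd3 R5=0xd3  N=1 Z=0
after  9: R0=0xd5 R1=0x27 R2=0x57 R3=0x30 R4=0xd3 R5=0xd3  N=0 Z=0
after 10: R0=0xd5 R1=0x27 R2=0xa8 R3=0x30 R4=0xd3 R5=0xd3  N=1 Z=0
-- IRQ taken; context saved, return-PC = 11 --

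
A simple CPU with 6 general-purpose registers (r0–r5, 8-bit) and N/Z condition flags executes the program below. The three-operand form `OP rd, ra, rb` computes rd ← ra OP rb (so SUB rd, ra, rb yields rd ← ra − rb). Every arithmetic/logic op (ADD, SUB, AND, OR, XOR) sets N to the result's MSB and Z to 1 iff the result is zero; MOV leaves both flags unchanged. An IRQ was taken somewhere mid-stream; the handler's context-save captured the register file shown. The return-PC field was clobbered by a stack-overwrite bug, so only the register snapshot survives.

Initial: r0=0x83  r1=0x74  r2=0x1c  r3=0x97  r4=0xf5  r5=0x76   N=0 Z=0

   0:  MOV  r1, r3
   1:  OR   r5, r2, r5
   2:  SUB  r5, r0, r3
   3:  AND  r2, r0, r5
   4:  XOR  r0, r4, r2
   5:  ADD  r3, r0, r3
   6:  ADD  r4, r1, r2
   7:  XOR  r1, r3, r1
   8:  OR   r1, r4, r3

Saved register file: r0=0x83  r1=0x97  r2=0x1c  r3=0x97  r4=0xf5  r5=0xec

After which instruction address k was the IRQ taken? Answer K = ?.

K = 2

after  0: r0=0x83 r1=0x97 r2=0x1c r3=0x97 r4=0xf5 r5=0x76  N=0 Z=0
after  1: r0=0x83 r1=0x97 r2=0x1c r3=0x97 r4=0xf5 r5=0x7e  N=0 Z=0
after  2: r0=0x83 r1=0x97 r2=0x1c r3=0x97 r4=0xf5 r5=0xec  N=1 Z=0
-- IRQ taken; context saved, return-PC = 3 --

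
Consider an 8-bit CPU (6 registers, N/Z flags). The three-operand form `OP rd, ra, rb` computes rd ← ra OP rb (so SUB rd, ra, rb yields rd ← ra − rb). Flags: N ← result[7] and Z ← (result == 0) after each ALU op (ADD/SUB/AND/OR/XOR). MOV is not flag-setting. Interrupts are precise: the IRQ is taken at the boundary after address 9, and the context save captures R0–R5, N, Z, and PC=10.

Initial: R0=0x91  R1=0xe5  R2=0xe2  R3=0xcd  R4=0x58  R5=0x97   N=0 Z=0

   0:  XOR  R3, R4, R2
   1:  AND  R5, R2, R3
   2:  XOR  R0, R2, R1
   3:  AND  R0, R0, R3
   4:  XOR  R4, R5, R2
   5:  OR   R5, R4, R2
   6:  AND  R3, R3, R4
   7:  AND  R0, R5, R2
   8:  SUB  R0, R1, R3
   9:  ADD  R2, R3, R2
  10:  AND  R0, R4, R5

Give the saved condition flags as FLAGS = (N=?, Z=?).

after  0: R0=0x91 R1=0xe5 R2=0xe2 R3=0xba R4=0x58 R5=0x97  N=1 Z=0
after  1: R0=0x91 R1=0xe5 R2=0xe2 R3=0xba R4=0x58 R5=0xa2  N=1 Z=0
after  2: R0=0x07 R1=0xe5 R2=0xe2 R3=0xba R4=0x58 R5=0xa2  N=0 Z=0
after  3: R0=0x02 R1=0xe5 R2=0xe2 R3=0xba R4=0x58 R5=0xa2  N=0 Z=0
after  4: R0=0x02 R1=0xe5 R2=0xe2 R3=0xba R4=0x40 R5=0xa2  N=0 Z=0
after  5: R0=0x02 R1=0xe5 R2=0xe2 R3=0xba R4=0x40 R5=0xe2  N=1 Z=0
after  6: R0=0x02 R1=0xe5 R2=0xe2 R3=0x00 R4=0x40 R5=0xe2  N=0 Z=1
after  7: R0=0xe2 R1=0xe5 R2=0xe2 R3=0x00 R4=0x40 R5=0xe2  N=1 Z=0
after  8: R0=0xe5 R1=0xe5 R2=0xe2 R3=0x00 R4=0x40 R5=0xe2  N=1 Z=0
after  9: R0=0xe5 R1=0xe5 R2=0xe2 R3=0x00 R4=0x40 R5=0xe2  N=1 Z=0
-- IRQ taken; context saved, return-PC = 10 --

FLAGS = (N=1, Z=0)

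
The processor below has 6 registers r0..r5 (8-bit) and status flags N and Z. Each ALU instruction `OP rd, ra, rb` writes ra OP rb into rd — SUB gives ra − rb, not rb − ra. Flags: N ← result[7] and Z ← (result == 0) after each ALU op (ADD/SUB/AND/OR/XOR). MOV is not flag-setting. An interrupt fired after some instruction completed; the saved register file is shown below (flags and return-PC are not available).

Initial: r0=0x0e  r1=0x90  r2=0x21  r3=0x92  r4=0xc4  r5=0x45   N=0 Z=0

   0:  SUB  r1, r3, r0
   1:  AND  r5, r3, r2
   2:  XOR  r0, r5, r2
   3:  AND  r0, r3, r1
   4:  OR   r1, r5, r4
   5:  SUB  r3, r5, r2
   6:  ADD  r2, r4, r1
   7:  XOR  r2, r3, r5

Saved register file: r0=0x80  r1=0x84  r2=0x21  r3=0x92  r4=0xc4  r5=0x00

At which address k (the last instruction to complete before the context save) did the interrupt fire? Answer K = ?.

after  0: r0=0x0e r1=0x84 r2=0x21 r3=0x92 r4=0xc4 r5=0x45  N=1 Z=0
after  1: r0=0x0e r1=0x84 r2=0x21 r3=0x92 r4=0xc4 r5=0x00  N=0 Z=1
after  2: r0=0x21 r1=0x84 r2=0x21 r3=0x92 r4=0xc4 r5=0x00  N=0 Z=0
after  3: r0=0x80 r1=0x84 r2=0x21 r3=0x92 r4=0xc4 r5=0x00  N=1 Z=0
-- IRQ taken; context saved, return-PC = 4 --

K = 3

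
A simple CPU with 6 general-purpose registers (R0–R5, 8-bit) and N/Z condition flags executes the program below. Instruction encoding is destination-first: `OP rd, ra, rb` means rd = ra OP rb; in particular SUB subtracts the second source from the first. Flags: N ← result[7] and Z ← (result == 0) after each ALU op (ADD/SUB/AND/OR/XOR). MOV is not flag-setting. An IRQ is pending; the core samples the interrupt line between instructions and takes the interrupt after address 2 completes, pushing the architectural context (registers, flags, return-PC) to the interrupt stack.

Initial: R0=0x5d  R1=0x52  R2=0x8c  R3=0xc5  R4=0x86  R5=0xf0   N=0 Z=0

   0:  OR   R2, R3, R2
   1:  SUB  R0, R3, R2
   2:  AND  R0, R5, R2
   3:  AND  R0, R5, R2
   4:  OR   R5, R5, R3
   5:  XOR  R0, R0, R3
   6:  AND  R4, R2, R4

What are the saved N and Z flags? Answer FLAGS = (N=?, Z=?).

after  0: R0=0x5d R1=0x52 R2=0xcd R3=0xc5 R4=0x86 R5=0xf0  N=1 Z=0
after  1: R0=0xf8 R1=0x52 R2=0xcd R3=0xc5 R4=0x86 R5=0xf0  N=1 Z=0
after  2: R0=0xc0 R1=0x52 R2=0xcd R3=0xc5 R4=0x86 R5=0xf0  N=1 Z=0
-- IRQ taken; context saved, return-PC = 3 --

FLAGS = (N=1, Z=0)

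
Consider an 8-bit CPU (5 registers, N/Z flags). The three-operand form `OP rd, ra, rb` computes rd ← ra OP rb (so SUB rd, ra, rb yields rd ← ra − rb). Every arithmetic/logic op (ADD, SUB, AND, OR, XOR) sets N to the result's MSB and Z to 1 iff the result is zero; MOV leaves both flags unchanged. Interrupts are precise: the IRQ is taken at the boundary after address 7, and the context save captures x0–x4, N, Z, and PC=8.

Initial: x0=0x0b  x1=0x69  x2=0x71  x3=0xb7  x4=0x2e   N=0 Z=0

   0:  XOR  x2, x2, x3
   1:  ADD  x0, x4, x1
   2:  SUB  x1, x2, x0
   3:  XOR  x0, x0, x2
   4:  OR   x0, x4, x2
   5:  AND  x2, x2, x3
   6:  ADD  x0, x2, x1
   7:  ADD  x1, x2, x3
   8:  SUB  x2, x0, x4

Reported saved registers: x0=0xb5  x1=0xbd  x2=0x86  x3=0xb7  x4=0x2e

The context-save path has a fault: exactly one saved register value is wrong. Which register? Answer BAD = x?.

BAD = x1

after  0: x0=0x0b x1=0x69 x2=0xc6 x3=0xb7 x4=0x2e  N=1 Z=0
after  1: x0=0x97 x1=0x69 x2=0xc6 x3=0xb7 x4=0x2e  N=1 Z=0
after  2: x0=0x97 x1=0x2f x2=0xc6 x3=0xb7 x4=0x2e  N=0 Z=0
after  3: x0=0x51 x1=0x2f x2=0xc6 x3=0xb7 x4=0x2e  N=0 Z=0
after  4: x0=0xee x1=0x2f x2=0xc6 x3=0xb7 x4=0x2e  N=1 Z=0
after  5: x0=0xee x1=0x2f x2=0x86 x3=0xb7 x4=0x2e  N=1 Z=0
after  6: x0=0xb5 x1=0x2f x2=0x86 x3=0xb7 x4=0x2e  N=1 Z=0
after  7: x0=0xb5 x1=0x3d x2=0x86 x3=0xb7 x4=0x2e  N=0 Z=0
-- IRQ taken; context saved, return-PC = 8 --
mismatch: x1: reported 0xbd vs actual 0x3d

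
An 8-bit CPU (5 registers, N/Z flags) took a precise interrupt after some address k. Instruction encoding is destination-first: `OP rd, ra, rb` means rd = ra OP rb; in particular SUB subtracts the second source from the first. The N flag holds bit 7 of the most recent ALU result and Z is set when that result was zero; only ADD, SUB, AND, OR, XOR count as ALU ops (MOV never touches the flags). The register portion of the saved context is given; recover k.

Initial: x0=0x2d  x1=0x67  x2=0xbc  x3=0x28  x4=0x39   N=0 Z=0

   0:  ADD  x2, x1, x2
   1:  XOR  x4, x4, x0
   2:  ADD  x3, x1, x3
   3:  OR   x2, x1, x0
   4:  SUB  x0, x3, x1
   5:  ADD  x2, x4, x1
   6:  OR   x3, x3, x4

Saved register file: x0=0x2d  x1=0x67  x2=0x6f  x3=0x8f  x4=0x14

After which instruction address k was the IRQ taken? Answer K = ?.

K = 3

after  0: x0=0x2d x1=0x67 x2=0x23 x3=0x28 x4=0x39  N=0 Z=0
after  1: x0=0x2d x1=0x67 x2=0x23 x3=0x28 x4=0x14  N=0 Z=0
after  2: x0=0x2d x1=0x67 x2=0x23 x3=0x8f x4=0x14  N=1 Z=0
after  3: x0=0x2d x1=0x67 x2=0x6f x3=0x8f x4=0x14  N=0 Z=0
-- IRQ taken; context saved, return-PC = 4 --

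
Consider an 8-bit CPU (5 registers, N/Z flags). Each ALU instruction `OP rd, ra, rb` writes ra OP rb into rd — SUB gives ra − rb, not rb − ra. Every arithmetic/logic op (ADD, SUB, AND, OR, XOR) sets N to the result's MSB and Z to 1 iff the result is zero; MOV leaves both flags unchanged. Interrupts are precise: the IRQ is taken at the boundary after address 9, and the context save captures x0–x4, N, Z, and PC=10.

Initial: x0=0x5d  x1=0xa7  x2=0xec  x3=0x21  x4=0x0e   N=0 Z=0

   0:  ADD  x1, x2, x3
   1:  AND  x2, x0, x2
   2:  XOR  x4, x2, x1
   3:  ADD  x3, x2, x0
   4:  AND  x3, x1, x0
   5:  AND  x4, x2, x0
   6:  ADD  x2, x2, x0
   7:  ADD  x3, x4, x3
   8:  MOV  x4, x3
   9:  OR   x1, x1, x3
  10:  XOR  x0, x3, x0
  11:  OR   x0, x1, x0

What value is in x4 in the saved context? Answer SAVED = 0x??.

after  0: x0=0x5d x1=0x0d x2=0xec x3=0x21 x4=0x0e  N=0 Z=0
after  1: x0=0x5d x1=0x0d x2=0x4c x3=0x21 x4=0x0e  N=0 Z=0
after  2: x0=0x5d x1=0x0d x2=0x4c x3=0x21 x4=0x41  N=0 Z=0
after  3: x0=0x5d x1=0x0d x2=0x4c x3=0xa9 x4=0x41  N=1 Z=0
after  4: x0=0x5d x1=0x0d x2=0x4c x3=0x0d x4=0x41  N=0 Z=0
after  5: x0=0x5d x1=0x0d x2=0x4c x3=0x0d x4=0x4c  N=0 Z=0
after  6: x0=0x5d x1=0x0d x2=0xa9 x3=0x0d x4=0x4c  N=1 Z=0
after  7: x0=0x5d x1=0x0d x2=0xa9 x3=0x59 x4=0x4c  N=0 Z=0
after  8: x0=0x5d x1=0x0d x2=0xa9 x3=0x59 x4=0x59  N=0 Z=0
after  9: x0=0x5d x1=0x5d x2=0xa9 x3=0x59 x4=0x59  N=0 Z=0
-- IRQ taken; context saved, return-PC = 10 --

SAVED = 0x59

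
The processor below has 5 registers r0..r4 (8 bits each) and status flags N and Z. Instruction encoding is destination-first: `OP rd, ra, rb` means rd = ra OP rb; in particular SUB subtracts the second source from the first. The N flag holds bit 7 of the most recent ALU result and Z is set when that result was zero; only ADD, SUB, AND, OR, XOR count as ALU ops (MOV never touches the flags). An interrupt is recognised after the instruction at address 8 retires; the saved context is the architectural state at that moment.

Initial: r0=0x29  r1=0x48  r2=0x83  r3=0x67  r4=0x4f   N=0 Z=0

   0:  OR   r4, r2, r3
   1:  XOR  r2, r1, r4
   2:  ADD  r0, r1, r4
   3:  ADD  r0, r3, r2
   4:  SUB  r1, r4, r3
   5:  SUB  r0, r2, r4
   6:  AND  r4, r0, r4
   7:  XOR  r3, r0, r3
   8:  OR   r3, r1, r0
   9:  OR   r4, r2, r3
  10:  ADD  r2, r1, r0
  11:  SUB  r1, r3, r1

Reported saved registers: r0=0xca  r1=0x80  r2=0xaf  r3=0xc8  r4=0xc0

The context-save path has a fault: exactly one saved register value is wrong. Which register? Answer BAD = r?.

BAD = r0

after  0: r0=0x29 r1=0x48 r2=0x83 r3=0x67 r4=0xe7  N=1 Z=0
after  1: r0=0x29 r1=0x48 r2=0xaf r3=0x67 r4=0xe7  N=1 Z=0
after  2: r0=0x2f r1=0x48 r2=0xaf r3=0x67 r4=0xe7  N=0 Z=0
after  3: r0=0x16 r1=0x48 r2=0xaf r3=0x67 r4=0xe7  N=0 Z=0
after  4: r0=0x16 r1=0x80 r2=0xaf r3=0x67 r4=0xe7  N=1 Z=0
after  5: r0=0xc8 r1=0x80 r2=0xaf r3=0x67 r4=0xe7  N=1 Z=0
after  6: r0=0xc8 r1=0x80 r2=0xaf r3=0x67 r4=0xc0  N=1 Z=0
after  7: r0=0xc8 r1=0x80 r2=0xaf r3=0xaf r4=0xc0  N=1 Z=0
after  8: r0=0xc8 r1=0x80 r2=0xaf r3=0xc8 r4=0xc0  N=1 Z=0
-- IRQ taken; context saved, return-PC = 9 --
mismatch: r0: reported 0xca vs actual 0xc8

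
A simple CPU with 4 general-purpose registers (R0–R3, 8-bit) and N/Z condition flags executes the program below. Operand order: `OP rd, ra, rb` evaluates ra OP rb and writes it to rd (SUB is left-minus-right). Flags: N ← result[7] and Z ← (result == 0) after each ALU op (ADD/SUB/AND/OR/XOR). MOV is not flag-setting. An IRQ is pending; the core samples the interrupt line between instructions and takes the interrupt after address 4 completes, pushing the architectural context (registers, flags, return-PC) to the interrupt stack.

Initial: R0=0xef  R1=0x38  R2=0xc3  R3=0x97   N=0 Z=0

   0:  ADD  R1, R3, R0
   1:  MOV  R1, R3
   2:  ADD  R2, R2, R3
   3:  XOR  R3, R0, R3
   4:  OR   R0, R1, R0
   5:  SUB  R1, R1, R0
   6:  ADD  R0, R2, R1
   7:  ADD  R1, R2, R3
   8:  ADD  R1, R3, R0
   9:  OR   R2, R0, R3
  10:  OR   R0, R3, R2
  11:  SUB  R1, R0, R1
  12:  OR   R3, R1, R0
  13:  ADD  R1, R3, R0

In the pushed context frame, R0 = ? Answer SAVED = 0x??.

SAVED = 0xff

after  0: R0=0xef R1=0x86 R2=0xc3 R3=0x97  N=1 Z=0
after  1: R0=0xef R1=0x97 R2=0xc3 R3=0x97  N=1 Z=0
after  2: R0=0xef R1=0x97 R2=0x5a R3=0x97  N=0 Z=0
after  3: R0=0xef R1=0x97 R2=0x5a R3=0x78  N=0 Z=0
after  4: R0=0xff R1=0x97 R2=0x5a R3=0x78  N=1 Z=0
-- IRQ taken; context saved, return-PC = 5 --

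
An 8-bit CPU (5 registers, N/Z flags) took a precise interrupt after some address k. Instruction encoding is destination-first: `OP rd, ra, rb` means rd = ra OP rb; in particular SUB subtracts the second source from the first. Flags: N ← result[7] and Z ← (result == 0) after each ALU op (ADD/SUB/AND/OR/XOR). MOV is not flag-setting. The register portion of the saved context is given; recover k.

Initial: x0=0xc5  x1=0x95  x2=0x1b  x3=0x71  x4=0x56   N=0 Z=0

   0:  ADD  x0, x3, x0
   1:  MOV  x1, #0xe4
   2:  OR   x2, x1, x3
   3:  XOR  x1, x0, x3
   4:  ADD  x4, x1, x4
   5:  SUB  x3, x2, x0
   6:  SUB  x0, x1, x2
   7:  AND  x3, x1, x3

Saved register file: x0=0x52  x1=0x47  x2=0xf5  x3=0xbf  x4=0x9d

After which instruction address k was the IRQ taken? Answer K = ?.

after  0: x0=0x36 x1=0x95 x2=0x1b x3=0x71 x4=0x56  N=0 Z=0
after  1: x0=0x36 x1=0xe4 x2=0x1b x3=0x71 x4=0x56  N=0 Z=0
after  2: x0=0x36 x1=0xe4 x2=0xf5 x3=0x71 x4=0x56  N=1 Z=0
after  3: x0=0x36 x1=0x47 x2=0xf5 x3=0x71 x4=0x56  N=0 Z=0
after  4: x0=0x36 x1=0x47 x2=0xf5 x3=0x71 x4=0x9d  N=1 Z=0
after  5: x0=0x36 x1=0x47 x2=0xf5 x3=0xbf x4=0x9d  N=1 Z=0
after  6: x0=0x52 x1=0x47 x2=0xf5 x3=0xbf x4=0x9d  N=0 Z=0
-- IRQ taken; context saved, return-PC = 7 --

K = 6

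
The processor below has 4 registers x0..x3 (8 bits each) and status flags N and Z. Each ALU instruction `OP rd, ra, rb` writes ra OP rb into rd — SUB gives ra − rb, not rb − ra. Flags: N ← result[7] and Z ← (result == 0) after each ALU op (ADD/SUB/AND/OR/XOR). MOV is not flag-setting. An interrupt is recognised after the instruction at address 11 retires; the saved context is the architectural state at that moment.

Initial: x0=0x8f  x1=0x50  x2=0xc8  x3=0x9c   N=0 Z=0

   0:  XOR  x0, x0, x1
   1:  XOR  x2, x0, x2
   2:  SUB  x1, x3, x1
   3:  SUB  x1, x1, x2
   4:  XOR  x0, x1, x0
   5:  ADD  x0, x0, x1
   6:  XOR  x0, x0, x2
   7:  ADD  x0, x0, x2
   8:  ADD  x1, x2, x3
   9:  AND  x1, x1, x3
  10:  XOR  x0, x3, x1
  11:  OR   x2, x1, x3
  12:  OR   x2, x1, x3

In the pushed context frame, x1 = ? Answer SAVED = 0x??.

after  0: x0=0xdf x1=0x50 x2=0xc8 x3=0x9c  N=1 Z=0
after  1: x0=0xdf x1=0x50 x2=0x17 x3=0x9c  N=0 Z=0
after  2: x0=0xdf x1=0x4c x2=0x17 x3=0x9c  N=0 Z=0
after  3: x0=0xdf x1=0x35 x2=0x17 x3=0x9c  N=0 Z=0
after  4: x0=0xea x1=0x35 x2=0x17 x3=0x9c  N=1 Z=0
after  5: x0=0x1f x1=0x35 x2=0x17 x3=0x9c  N=0 Z=0
after  6: x0=0x08 x1=0x35 x2=0x17 x3=0x9c  N=0 Z=0
after  7: x0=0x1f x1=0x35 x2=0x17 x3=0x9c  N=0 Z=0
after  8: x0=0x1f x1=0xb3 x2=0x17 x3=0x9c  N=1 Z=0
after  9: x0=0x1f x1=0x90 x2=0x17 x3=0x9c  N=1 Z=0
after 10: x0=0x0c x1=0x90 x2=0x17 x3=0x9c  N=0 Z=0
after 11: x0=0x0c x1=0x90 x2=0x9c x3=0x9c  N=1 Z=0
-- IRQ taken; context saved, return-PC = 12 --

SAVED = 0x90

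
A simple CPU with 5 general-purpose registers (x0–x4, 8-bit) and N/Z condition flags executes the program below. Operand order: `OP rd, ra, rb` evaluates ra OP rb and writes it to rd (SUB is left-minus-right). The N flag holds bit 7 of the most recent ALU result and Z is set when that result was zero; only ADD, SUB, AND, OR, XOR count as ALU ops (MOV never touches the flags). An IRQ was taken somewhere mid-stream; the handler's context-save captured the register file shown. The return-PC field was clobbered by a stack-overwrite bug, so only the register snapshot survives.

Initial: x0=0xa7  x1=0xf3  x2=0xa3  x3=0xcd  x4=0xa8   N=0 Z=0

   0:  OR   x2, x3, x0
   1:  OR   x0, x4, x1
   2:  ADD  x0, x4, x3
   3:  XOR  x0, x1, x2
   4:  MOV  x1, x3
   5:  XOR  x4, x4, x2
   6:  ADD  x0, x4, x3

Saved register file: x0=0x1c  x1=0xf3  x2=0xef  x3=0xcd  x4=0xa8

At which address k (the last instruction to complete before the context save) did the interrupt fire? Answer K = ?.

K = 3

after  0: x0=0xa7 x1=0xf3 x2=0xef x3=0xcd x4=0xa8  N=1 Z=0
after  1: x0=0xfb x1=0xf3 x2=0xef x3=0xcd x4=0xa8  N=1 Z=0
after  2: x0=0x75 x1=0xf3 x2=0xef x3=0xcd x4=0xa8  N=0 Z=0
after  3: x0=0x1c x1=0xf3 x2=0xef x3=0xcd x4=0xa8  N=0 Z=0
-- IRQ taken; context saved, return-PC = 4 --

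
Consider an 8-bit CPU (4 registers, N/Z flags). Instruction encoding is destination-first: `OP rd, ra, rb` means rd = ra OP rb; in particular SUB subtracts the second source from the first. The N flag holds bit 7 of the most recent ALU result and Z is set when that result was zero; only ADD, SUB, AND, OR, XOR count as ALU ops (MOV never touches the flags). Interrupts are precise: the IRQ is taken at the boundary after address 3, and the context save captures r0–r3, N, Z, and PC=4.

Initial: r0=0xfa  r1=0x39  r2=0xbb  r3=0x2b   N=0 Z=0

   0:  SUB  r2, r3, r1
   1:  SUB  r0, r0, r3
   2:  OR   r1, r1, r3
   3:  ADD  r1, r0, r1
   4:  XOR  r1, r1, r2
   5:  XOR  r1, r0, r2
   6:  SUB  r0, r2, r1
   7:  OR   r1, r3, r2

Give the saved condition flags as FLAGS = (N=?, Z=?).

after  0: r0=0xfa r1=0x39 r2=0xf2 r3=0x2b  N=1 Z=0
after  1: r0=0xcf r1=0x39 r2=0xf2 r3=0x2b  N=1 Z=0
after  2: r0=0xcf r1=0x3b r2=0xf2 r3=0x2b  N=0 Z=0
after  3: r0=0xcf r1=0x0a r2=0xf2 r3=0x2b  N=0 Z=0
-- IRQ taken; context saved, return-PC = 4 --

FLAGS = (N=0, Z=0)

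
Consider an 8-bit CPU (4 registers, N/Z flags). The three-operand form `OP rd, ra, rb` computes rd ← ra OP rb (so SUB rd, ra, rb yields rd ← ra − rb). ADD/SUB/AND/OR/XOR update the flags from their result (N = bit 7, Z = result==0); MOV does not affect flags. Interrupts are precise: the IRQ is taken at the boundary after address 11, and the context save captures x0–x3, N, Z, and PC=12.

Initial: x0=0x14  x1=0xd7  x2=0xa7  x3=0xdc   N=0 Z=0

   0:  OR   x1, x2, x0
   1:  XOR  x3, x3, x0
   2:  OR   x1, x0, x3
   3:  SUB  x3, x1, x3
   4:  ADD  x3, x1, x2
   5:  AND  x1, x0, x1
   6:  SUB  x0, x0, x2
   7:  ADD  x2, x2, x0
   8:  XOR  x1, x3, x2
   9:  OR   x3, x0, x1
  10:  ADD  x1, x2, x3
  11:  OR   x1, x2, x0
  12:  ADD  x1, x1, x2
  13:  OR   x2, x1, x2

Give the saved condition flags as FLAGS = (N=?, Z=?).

FLAGS = (N=0, Z=0)

after  0: x0=0x14 x1=0xb7 x2=0xa7 x3=0xdc  N=1 Z=0
after  1: x0=0x14 x1=0xb7 x2=0xa7 x3=0xc8  N=1 Z=0
after  2: x0=0x14 x1=0xdc x2=0xa7 x3=0xc8  N=1 Z=0
after  3: x0=0x14 x1=0xdc x2=0xa7 x3=0x14  N=0 Z=0
after  4: x0=0x14 x1=0xdc x2=0xa7 x3=0x83  N=1 Z=0
after  5: x0=0x14 x1=0x14 x2=0xa7 x3=0x83  N=0 Z=0
after  6: x0=0x6d x1=0x14 x2=0xa7 x3=0x83  N=0 Z=0
after  7: x0=0x6d x1=0x14 x2=0x14 x3=0x83  N=0 Z=0
after  8: x0=0x6d x1=0x97 x2=0x14 x3=0x83  N=1 Z=0
after  9: x0=0x6d x1=0x97 x2=0x14 x3=0xff  N=1 Z=0
after 10: x0=0x6d x1=0x13 x2=0x14 x3=0xff  N=0 Z=0
after 11: x0=0x6d x1=0x7d x2=0x14 x3=0xff  N=0 Z=0
-- IRQ taken; context saved, return-PC = 12 --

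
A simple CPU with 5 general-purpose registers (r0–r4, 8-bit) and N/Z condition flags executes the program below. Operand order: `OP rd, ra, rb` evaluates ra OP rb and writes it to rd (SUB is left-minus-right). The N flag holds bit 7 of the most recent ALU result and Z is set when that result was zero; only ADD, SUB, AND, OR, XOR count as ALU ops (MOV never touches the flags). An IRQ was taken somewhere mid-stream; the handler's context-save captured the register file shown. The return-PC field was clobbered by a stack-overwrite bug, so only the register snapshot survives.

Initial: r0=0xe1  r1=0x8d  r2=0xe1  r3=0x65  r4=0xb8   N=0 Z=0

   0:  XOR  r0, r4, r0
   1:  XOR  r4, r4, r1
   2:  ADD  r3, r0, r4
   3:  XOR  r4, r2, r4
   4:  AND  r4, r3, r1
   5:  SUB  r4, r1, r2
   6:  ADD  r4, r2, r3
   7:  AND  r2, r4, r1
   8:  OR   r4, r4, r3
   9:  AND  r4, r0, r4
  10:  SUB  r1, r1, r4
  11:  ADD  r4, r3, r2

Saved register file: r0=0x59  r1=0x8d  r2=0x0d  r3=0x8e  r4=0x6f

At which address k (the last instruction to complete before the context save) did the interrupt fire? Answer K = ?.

K = 7

after  0: r0=0x59 r1=0x8d r2=0xe1 r3=0x65 r4=0xb8  N=0 Z=0
after  1: r0=0x59 r1=0x8d r2=0xe1 r3=0x65 r4=0x35  N=0 Z=0
after  2: r0=0x59 r1=0x8d r2=0xe1 r3=0x8e r4=0x35  N=1 Z=0
after  3: r0=0x59 r1=0x8d r2=0xe1 r3=0x8e r4=0xd4  N=1 Z=0
after  4: r0=0x59 r1=0x8d r2=0xe1 r3=0x8e r4=0x8c  N=1 Z=0
after  5: r0=0x59 r1=0x8d r2=0xe1 r3=0x8e r4=0xac  N=1 Z=0
after  6: r0=0x59 r1=0x8d r2=0xe1 r3=0x8e r4=0x6f  N=0 Z=0
after  7: r0=0x59 r1=0x8d r2=0x0d r3=0x8e r4=0x6f  N=0 Z=0
-- IRQ taken; context saved, return-PC = 8 --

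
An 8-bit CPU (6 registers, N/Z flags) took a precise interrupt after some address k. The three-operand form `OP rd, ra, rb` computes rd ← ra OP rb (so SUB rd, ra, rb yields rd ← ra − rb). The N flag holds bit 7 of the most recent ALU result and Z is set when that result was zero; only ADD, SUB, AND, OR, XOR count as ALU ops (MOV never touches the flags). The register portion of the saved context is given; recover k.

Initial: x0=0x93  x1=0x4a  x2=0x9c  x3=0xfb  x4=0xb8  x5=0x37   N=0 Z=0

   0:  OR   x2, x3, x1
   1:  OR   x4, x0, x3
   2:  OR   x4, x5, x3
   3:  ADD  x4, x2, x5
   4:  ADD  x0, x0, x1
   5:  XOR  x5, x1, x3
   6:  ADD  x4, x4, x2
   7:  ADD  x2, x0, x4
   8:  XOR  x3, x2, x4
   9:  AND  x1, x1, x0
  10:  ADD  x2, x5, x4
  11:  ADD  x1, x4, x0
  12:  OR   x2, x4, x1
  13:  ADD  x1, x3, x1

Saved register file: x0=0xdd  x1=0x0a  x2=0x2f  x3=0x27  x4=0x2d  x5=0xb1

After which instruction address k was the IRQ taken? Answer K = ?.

after  0: x0=0x93 x1=0x4a x2=0xfb x3=0xfb x4=0xb8 x5=0x37  N=1 Z=0
after  1: x0=0x93 x1=0x4a x2=0xfb x3=0xfb x4=0xfb x5=0x37  N=1 Z=0
after  2: x0=0x93 x1=0x4a x2=0xfb x3=0xfb x4=0xff x5=0x37  N=1 Z=0
after  3: x0=0x93 x1=0x4a x2=0xfb x3=0xfb x4=0x32 x5=0x37  N=0 Z=0
after  4: x0=0xdd x1=0x4a x2=0xfb x3=0xfb x4=0x32 x5=0x37  N=1 Z=0
after  5: x0=0xdd x1=0x4a x2=0xfb x3=0xfb x4=0x32 x5=0xb1  N=1 Z=0
after  6: x0=0xdd x1=0x4a x2=0xfb x3=0xfb x4=0x2d x5=0xb1  N=0 Z=0
after  7: x0=0xdd x1=0x4a x2=0x0a x3=0xfb x4=0x2d x5=0xb1  N=0 Z=0
after  8: x0=0xdd x1=0x4a x2=0x0a x3=0x27 x4=0x2d x5=0xb1  N=0 Z=0
after  9: x0=0xdd x1=0x48 x2=0x0a x3=0x27 x4=0x2d x5=0xb1  N=0 Z=0
after 10: x0=0xdd x1=0x48 x2=0xde x3=0x27 x4=0x2d x5=0xb1  N=1 Z=0
after 11: x0=0xdd x1=0x0a x2=0xde x3=0x27 x4=0x2d x5=0xb1  N=0 Z=0
after 12: x0=0xdd x1=0x0a x2=0x2f x3=0x27 x4=0x2d x5=0xb1  N=0 Z=0
-- IRQ taken; context saved, return-PC = 13 --

K = 12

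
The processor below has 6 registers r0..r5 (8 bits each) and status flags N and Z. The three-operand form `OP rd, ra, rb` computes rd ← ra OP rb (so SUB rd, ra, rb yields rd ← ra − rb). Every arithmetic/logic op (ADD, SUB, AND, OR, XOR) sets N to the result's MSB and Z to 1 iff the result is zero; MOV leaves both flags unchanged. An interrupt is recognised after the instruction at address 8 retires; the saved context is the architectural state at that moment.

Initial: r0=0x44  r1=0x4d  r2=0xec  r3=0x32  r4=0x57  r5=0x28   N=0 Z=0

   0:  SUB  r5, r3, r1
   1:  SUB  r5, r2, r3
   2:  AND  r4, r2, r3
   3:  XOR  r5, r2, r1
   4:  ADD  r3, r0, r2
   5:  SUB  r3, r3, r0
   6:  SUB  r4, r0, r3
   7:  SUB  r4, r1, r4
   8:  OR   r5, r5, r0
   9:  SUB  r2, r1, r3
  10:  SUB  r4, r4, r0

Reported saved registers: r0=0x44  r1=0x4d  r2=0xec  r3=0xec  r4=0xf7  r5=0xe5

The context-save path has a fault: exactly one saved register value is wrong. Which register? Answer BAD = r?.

BAD = r4

after  0: r0=0x44 r1=0x4d r2=0xec r3=0x32 r4=0x57 r5=0xe5  N=1 Z=0
after  1: r0=0x44 r1=0x4d r2=0xec r3=0x32 r4=0x57 r5=0xba  N=1 Z=0
after  2: r0=0x44 r1=0x4d r2=0xec r3=0x32 r4=0x20 r5=0xba  N=0 Z=0
after  3: r0=0x44 r1=0x4d r2=0xec r3=0x32 r4=0x20 r5=0xa1  N=1 Z=0
after  4: r0=0x44 r1=0x4d r2=0xec r3=0x30 r4=0x20 r5=0xa1  N=0 Z=0
after  5: r0=0x44 r1=0x4d r2=0xec r3=0xec r4=0x20 r5=0xa1  N=1 Z=0
after  6: r0=0x44 r1=0x4d r2=0xec r3=0xec r4=0x58 r5=0xa1  N=0 Z=0
after  7: r0=0x44 r1=0x4d r2=0xec r3=0xec r4=0xf5 r5=0xa1  N=1 Z=0
after  8: r0=0x44 r1=0x4d r2=0xec r3=0xec r4=0xf5 r5=0xe5  N=1 Z=0
-- IRQ taken; context saved, return-PC = 9 --
mismatch: r4: reported 0xf7 vs actual 0xf5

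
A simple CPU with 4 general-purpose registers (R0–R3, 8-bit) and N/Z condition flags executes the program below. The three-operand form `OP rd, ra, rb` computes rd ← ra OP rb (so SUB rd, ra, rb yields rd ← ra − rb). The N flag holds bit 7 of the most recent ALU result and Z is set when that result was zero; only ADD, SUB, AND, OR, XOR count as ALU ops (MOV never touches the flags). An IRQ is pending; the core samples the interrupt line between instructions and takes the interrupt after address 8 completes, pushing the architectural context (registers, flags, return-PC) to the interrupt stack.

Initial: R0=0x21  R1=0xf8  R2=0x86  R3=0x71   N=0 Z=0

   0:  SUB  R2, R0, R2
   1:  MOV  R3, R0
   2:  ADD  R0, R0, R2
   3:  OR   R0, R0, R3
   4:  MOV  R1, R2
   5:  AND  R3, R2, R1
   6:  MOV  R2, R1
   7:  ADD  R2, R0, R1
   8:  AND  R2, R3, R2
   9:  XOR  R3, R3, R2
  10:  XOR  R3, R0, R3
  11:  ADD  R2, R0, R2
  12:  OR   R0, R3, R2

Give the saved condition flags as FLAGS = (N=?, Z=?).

FLAGS = (N=0, Z=0)

after  0: R0=0x21 R1=0xf8 R2=0x9b R3=0x71  N=1 Z=0
after  1: R0=0x21 R1=0xf8 R2=0x9b R3=0x21  N=1 Z=0
after  2: R0=0xbc R1=0xf8 R2=0x9b R3=0x21  N=1 Z=0
after  3: R0=0xbd R1=0xf8 R2=0x9b R3=0x21  N=1 Z=0
after  4: R0=0xbd R1=0x9b R2=0x9b R3=0x21  N=1 Z=0
after  5: R0=0xbd R1=0x9b R2=0x9b R3=0x9b  N=1 Z=0
after  6: R0=0xbd R1=0x9b R2=0x9b R3=0x9b  N=1 Z=0
after  7: R0=0xbd R1=0x9b R2=0x58 R3=0x9b  N=0 Z=0
after  8: R0=0xbd R1=0x9b R2=0x18 R3=0x9b  N=0 Z=0
-- IRQ taken; context saved, return-PC = 9 --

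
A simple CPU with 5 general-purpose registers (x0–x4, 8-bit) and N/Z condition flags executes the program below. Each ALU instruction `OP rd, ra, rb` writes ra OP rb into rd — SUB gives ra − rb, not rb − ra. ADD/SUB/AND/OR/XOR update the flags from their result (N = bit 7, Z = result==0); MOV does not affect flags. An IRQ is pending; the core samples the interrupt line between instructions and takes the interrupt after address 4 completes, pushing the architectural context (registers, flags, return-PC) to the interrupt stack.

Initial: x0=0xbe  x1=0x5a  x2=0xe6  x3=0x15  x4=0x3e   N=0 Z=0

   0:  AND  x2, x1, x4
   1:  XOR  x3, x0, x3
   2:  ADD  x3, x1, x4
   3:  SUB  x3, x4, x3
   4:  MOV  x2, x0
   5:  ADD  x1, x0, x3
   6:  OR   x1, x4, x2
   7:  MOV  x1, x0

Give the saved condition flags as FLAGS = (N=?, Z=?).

after  0: x0=0xbe x1=0x5a x2=0x1a x3=0x15 x4=0x3e  N=0 Z=0
after  1: x0=0xbe x1=0x5a x2=0x1a x3=0xab x4=0x3e  N=1 Z=0
after  2: x0=0xbe x1=0x5a x2=0x1a x3=0x98 x4=0x3e  N=1 Z=0
after  3: x0=0xbe x1=0x5a x2=0x1a x3=0xa6 x4=0x3e  N=1 Z=0
after  4: x0=0xbe x1=0x5a x2=0xbe x3=0xa6 x4=0x3e  N=1 Z=0
-- IRQ taken; context saved, return-PC = 5 --

FLAGS = (N=1, Z=0)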